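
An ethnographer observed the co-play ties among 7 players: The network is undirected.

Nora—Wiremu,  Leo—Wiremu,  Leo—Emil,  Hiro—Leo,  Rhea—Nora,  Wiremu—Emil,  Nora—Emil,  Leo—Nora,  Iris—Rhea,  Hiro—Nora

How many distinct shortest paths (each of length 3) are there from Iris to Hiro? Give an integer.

The shortest distance is 3, and the only length-3 path is Iris–Rhea–Nora–Hiro. So there is exactly 1 shortest path.

1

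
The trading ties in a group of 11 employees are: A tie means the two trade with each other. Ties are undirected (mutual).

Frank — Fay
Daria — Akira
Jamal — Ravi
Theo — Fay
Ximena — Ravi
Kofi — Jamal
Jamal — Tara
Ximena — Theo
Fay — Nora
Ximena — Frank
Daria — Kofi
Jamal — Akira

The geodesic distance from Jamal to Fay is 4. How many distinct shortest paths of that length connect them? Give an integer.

2

The shortest distance is 4. The length-4 paths are: Jamal–Ravi–Ximena–Frank–Fay; Jamal–Ravi–Ximena–Theo–Fay.
That gives 2 distinct shortest paths.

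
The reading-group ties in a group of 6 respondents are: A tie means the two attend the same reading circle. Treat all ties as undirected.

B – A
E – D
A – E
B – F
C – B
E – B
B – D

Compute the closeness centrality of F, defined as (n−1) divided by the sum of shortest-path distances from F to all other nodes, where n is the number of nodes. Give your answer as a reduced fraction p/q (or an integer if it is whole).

Distances from F: A:2, B:1, C:2, D:2, E:2. Sum = 9.
n = 6, so closeness = 5/9.

5/9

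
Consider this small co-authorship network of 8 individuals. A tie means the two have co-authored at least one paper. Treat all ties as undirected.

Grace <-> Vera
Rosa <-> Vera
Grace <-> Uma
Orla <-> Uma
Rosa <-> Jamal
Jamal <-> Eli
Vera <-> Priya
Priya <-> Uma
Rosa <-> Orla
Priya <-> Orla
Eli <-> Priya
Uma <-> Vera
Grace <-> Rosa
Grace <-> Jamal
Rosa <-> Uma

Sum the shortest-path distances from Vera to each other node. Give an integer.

Distances from Vera: Eli:2, Grace:1, Jamal:2, Orla:2, Priya:1, Rosa:1, Uma:1.
Sum = 2 + 1 + 2 + 2 + 1 + 1 + 1 = 10.

10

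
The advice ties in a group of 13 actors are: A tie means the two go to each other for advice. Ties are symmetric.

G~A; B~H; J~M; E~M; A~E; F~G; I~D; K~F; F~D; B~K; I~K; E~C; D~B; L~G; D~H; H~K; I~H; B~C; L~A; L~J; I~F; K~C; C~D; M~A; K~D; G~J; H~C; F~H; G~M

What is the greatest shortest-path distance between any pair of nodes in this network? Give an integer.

Eccentricity of each node (its greatest distance to any other): A:3, B:4, C:3, D:3, E:3, F:3, G:3, H:3, I:3, J:4, K:3, L:4, M:3.
The maximum eccentricity is 4, realized for instance by the pair B–J via B – C – E – M – J. So the diameter is 4.

4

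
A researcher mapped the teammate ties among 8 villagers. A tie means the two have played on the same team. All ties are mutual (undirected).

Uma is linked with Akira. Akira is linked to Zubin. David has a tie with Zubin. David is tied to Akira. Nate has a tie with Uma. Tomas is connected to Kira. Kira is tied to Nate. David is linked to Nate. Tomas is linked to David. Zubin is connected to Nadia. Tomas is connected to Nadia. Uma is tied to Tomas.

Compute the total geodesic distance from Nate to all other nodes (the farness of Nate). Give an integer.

Distances from Nate: Akira:2, David:1, Kira:1, Nadia:3, Tomas:2, Uma:1, Zubin:2.
Sum = 2 + 1 + 1 + 3 + 2 + 1 + 2 = 12.

12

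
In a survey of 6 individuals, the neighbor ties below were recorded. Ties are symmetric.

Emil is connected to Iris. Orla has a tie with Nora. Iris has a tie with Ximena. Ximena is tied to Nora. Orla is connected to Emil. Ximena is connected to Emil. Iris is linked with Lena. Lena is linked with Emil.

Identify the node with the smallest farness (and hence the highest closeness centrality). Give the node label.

Farness (sum of distances to all others) for each node — Emil:6, Iris:7, Lena:9, Nora:9, Orla:8, Ximena:7.
The smallest farness is 6, for Emil, so Emil has the highest closeness.

Emil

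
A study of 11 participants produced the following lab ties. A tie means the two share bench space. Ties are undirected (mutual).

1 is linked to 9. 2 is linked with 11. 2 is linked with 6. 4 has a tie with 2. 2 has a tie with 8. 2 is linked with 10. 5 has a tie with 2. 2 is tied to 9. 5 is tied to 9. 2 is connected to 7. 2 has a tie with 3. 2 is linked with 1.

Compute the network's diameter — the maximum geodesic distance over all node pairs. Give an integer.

2

Eccentricity of each node (its greatest distance to any other): 1:2, 2:1, 3:2, 4:2, 5:2, 6:2, 7:2, 8:2, 9:2, 10:2, 11:2.
The maximum eccentricity is 2, realized for instance by the pair 8–5 via 8 – 2 – 5. So the diameter is 2.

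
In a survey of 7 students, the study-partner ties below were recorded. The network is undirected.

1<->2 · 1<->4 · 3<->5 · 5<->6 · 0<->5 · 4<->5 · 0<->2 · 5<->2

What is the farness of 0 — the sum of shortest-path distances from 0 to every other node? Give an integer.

Distances from 0: 1:2, 2:1, 3:2, 4:2, 5:1, 6:2.
Sum = 2 + 1 + 2 + 2 + 1 + 2 = 10.

10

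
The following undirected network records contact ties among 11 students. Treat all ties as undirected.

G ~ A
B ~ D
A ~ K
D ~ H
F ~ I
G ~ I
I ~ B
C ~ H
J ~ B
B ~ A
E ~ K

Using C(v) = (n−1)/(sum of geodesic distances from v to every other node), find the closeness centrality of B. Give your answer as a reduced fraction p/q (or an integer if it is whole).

Distances from B: A:1, C:3, D:1, E:3, F:2, G:2, H:2, I:1, J:1, K:2. Sum = 18.
n = 11, so closeness = 10/18 = 5/9.

5/9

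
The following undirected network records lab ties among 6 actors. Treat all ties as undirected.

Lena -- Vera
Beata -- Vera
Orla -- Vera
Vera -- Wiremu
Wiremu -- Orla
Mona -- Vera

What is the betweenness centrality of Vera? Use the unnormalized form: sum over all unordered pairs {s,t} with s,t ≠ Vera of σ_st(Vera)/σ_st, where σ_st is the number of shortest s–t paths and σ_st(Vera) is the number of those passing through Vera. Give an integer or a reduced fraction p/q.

9

Pairs whose geodesics pass through Vera — Lena–Wiremu: 1; Lena–Orla: 1; Lena–Beata: 1; Lena–Mona: 1; Wiremu–Beata: 1; Wiremu–Mona: 1; Orla–Beata: 1; Orla–Mona: 1; Beata–Mona: 1.
All other pairs contribute 0.
Summing the contributions gives betweenness(Vera) = 9.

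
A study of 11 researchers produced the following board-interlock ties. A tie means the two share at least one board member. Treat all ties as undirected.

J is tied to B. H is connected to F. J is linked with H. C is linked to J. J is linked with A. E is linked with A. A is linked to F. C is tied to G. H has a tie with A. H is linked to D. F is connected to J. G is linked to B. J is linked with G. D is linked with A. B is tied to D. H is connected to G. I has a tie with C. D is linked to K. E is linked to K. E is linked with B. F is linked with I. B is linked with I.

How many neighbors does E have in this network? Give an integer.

3

E is directly tied to A, B, and K. That is 3 neighbors, so the degree of E is 3.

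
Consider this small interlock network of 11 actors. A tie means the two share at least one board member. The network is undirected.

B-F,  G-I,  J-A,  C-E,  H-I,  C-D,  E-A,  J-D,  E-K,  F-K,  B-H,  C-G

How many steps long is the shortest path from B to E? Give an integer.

3

One shortest route is B – F – K – E, which uses 3 edges, and at distance 2 from B we only reach {I, K}, which does not include E. So d(B,E) = 3.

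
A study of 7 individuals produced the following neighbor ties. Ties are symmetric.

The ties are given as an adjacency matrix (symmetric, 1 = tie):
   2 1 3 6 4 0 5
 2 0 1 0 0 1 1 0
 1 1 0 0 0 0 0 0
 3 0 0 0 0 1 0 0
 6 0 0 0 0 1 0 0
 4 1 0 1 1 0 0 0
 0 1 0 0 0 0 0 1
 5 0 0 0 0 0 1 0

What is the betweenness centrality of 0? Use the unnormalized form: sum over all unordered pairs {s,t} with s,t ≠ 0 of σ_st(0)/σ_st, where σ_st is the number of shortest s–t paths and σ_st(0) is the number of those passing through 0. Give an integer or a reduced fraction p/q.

5

Pairs whose geodesics pass through 0 — 2–5: 1; 1–5: 1; 3–5: 1; 6–5: 1; 4–5: 1.
All other pairs contribute 0.
Summing the contributions gives betweenness(0) = 5.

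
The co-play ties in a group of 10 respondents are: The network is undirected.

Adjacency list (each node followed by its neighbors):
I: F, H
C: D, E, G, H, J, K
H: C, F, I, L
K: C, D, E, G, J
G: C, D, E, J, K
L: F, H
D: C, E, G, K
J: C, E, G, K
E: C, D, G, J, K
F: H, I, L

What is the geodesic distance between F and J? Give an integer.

3

One shortest route is F – H – C – J, which uses 3 edges, and at distance 2 from F we only reach {C}, which does not include J. So d(F,J) = 3.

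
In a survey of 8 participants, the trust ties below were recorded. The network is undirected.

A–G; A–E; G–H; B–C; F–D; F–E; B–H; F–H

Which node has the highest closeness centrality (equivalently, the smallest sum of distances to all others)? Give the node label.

Farness (sum of distances to all others) for each node — A:16, B:15, C:21, D:18, E:15, F:12, G:14, H:11.
The smallest farness is 11, for H, so H has the highest closeness.

H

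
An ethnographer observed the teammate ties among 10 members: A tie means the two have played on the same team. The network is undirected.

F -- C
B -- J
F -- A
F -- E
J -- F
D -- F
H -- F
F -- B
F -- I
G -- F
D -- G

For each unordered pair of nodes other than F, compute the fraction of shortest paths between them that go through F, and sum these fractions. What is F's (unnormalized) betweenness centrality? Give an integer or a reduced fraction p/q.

34

Pairs whose geodesics pass through F — A–I: 1; A–G: 1; A–J: 1; A–H: 1; A–C: 1; A–E: 1; A–D: 1; A–B: 1; I–G: 1; I–J: 1; I–H: 1; I–C: 1; I–E: 1; I–D: 1 … (+20 more pairs).
All other pairs contribute 0.
Summing the contributions gives betweenness(F) = 34.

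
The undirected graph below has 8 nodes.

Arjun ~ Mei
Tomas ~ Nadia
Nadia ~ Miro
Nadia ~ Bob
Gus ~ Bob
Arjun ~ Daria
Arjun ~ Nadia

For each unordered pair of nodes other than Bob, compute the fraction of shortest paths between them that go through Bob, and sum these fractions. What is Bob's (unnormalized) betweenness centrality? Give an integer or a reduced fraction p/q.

6

Pairs whose geodesics pass through Bob — Arjun–Gus: 1; Mei–Gus: 1; Gus–Tomas: 1; Gus–Miro: 1; Gus–Daria: 1; Gus–Nadia: 1.
All other pairs contribute 0.
Summing the contributions gives betweenness(Bob) = 6.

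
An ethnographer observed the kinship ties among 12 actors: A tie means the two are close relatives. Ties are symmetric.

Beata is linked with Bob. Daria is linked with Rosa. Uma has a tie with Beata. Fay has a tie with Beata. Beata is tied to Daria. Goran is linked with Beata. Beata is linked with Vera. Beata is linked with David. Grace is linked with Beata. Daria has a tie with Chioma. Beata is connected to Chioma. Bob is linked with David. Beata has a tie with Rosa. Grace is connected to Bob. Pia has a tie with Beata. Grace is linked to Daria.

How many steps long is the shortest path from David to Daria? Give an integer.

2

One shortest route is David – Beata – Daria, which uses 2 edges, and David and Daria are not directly tied, so nothing shorter exists. So d(David,Daria) = 2.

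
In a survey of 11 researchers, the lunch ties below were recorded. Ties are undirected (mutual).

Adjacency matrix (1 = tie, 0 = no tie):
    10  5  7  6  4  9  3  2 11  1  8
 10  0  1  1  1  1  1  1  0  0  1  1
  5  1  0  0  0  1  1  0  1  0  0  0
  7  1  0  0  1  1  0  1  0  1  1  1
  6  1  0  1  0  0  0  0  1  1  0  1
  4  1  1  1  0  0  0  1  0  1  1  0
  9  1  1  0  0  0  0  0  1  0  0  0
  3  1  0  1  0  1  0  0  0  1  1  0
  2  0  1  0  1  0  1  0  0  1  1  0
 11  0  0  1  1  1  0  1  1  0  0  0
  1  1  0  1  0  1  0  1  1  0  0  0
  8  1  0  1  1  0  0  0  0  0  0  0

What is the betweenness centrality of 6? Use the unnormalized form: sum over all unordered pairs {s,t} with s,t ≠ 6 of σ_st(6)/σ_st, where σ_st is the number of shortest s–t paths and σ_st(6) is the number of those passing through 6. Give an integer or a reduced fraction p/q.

7/3

Pairs whose geodesics pass through 6 — 10–2: 1/4; 10–11: 1/4; 7–2: 1/3; 2–8: 1; 11–8: 1/2.
All other pairs contribute 0.
Summing the contributions gives betweenness(6) = 7/3.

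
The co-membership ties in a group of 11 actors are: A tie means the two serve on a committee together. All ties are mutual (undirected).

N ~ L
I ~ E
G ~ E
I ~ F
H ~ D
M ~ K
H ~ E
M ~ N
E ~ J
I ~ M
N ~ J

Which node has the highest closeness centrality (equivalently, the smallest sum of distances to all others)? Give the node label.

Farness (sum of distances to all others) for each node — D:34, E:18, F:28, G:27, H:25, I:19, J:21, K:30, L:31, M:21, N:22.
The smallest farness is 18, for E, so E has the highest closeness.

E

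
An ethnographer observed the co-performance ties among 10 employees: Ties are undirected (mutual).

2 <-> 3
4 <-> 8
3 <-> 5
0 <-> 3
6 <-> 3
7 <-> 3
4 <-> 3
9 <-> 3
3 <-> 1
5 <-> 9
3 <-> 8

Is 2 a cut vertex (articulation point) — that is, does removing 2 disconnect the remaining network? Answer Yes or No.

Even without 2, every remaining node can still reach every other (the residual graph is connected), so 2 is not a cut vertex.

No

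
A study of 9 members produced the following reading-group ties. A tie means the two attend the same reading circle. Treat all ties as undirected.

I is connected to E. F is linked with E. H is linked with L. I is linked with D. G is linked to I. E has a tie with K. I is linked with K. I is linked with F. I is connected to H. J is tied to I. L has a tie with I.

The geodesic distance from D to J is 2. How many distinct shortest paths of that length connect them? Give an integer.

The shortest distance is 2, and the only length-2 path is D–I–J. So there is exactly 1 shortest path.

1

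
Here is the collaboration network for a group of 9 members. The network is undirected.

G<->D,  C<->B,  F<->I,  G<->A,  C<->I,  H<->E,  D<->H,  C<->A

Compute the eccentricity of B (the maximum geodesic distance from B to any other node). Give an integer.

Distances from B: A:2, C:1, D:4, E:6, F:3, G:3, H:5, I:2.
The largest is 6 (to E), so the eccentricity of B is 6.

6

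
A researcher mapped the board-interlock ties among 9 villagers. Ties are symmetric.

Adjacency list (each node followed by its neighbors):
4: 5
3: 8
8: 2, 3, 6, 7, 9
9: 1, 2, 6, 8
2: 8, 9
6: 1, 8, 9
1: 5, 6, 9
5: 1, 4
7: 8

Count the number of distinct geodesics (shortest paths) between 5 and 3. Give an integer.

2

The shortest distance is 4. The length-4 paths are: 5–1–9–8–3; 5–1–6–8–3.
That gives 2 distinct shortest paths.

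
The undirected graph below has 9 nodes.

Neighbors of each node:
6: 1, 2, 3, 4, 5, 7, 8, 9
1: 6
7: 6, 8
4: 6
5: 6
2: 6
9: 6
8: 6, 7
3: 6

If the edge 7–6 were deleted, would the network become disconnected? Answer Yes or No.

No

Even without that edge, 7 still reaches 6 via 7 – 8 – 6, so the network stays connected. Not a bridge.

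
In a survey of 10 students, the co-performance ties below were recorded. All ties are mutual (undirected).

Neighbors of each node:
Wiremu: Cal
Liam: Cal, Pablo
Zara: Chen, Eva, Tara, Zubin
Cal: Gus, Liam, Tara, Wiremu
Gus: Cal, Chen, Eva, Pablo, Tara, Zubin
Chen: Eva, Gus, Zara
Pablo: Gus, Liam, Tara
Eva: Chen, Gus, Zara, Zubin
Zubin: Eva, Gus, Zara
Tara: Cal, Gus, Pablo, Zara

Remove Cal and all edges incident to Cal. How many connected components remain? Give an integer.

Without Cal, the remaining ties split the others into: {Chen, Eva, Gus, Liam, Pablo, Tara, Zara, Zubin}; {Wiremu}.
That's 2 separate components.

2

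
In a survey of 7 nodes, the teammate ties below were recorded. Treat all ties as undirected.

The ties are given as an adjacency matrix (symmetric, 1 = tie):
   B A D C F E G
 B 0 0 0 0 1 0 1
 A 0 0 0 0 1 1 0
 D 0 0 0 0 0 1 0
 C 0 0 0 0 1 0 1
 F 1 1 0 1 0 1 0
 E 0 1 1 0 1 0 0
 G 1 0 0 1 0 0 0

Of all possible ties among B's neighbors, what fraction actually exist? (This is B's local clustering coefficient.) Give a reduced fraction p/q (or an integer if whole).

B's neighbors: F and G (k = 2).
Possible neighbor pairs: C(2,2) = 1. Edges among them: none → e = 0.
Clustering(B) = 0/1.

0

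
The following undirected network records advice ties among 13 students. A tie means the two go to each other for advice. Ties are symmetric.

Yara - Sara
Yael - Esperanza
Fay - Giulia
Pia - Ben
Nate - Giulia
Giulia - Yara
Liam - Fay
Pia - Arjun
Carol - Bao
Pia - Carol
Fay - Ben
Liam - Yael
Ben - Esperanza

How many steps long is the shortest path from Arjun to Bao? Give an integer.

3

One shortest route is Arjun – Pia – Carol – Bao, which uses 3 edges, and at distance 2 from Arjun we only reach {Ben, Carol}, which does not include Bao. So d(Arjun,Bao) = 3.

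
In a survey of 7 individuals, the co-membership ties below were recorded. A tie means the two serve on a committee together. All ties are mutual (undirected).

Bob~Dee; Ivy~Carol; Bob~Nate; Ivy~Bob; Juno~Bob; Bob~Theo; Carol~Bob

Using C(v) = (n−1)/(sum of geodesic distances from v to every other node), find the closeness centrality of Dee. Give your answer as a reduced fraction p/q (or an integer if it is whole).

6/11

Distances from Dee: Bob:1, Carol:2, Ivy:2, Juno:2, Nate:2, Theo:2. Sum = 11.
n = 7, so closeness = 6/11.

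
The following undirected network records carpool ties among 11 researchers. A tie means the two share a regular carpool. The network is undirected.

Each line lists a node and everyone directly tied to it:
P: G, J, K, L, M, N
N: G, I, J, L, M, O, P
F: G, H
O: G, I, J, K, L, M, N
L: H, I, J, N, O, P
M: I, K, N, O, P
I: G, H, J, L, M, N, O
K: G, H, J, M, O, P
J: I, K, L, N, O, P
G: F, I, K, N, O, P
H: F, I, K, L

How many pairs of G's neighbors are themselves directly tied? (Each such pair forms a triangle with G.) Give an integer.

G's neighbors: F, I, K, N, O, and P.
Neighbor pairs that are themselves tied: G–I–N; G–I–O; G–K–O; G–K–P; G–N–O; G–N–P. Each forms one triangle with G, for 6 in total.

6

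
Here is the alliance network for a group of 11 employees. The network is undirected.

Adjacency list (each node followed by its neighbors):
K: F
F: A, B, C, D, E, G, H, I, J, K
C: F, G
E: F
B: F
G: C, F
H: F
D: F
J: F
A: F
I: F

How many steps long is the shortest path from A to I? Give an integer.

One shortest route is A – F – I, which uses 2 edges, and A and I are not directly tied, so nothing shorter exists. So d(A,I) = 2.

2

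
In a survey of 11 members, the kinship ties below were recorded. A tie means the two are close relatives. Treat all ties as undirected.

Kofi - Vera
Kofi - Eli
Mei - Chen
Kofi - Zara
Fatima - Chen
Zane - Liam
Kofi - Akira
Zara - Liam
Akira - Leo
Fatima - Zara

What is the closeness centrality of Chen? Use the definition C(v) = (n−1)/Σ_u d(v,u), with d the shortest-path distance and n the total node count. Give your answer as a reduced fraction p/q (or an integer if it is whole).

10/31

Distances from Chen: Akira:4, Eli:4, Fatima:1, Kofi:3, Leo:5, Liam:3, Mei:1, Vera:4, Zane:4, Zara:2. Sum = 31.
n = 11, so closeness = 10/31.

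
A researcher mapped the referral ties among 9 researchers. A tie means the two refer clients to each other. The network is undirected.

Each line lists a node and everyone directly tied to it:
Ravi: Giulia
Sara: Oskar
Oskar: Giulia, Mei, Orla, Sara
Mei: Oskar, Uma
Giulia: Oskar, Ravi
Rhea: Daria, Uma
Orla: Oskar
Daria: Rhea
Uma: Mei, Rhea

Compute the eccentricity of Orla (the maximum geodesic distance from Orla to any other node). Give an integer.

5

Distances from Orla: Daria:5, Giulia:2, Mei:2, Oskar:1, Ravi:3, Rhea:4, Sara:2, Uma:3.
The largest is 5 (to Daria), so the eccentricity of Orla is 5.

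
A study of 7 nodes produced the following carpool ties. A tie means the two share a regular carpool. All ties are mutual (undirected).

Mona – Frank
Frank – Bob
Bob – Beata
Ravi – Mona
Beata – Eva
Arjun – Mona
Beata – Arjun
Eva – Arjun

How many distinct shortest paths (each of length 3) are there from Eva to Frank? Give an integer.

The shortest distance is 3. The length-3 paths are: Eva–Arjun–Mona–Frank; Eva–Beata–Bob–Frank.
That gives 2 distinct shortest paths.

2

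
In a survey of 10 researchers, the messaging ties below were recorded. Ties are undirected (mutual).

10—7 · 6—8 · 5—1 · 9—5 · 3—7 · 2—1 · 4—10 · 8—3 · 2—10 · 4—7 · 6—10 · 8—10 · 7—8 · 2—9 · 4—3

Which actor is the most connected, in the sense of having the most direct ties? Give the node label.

10

Degrees — 1:2, 2:3, 3:3, 4:3, 5:2, 6:2, 7:4, 8:4, 9:2, 10:5.
The maximum is 5, attained only by 10.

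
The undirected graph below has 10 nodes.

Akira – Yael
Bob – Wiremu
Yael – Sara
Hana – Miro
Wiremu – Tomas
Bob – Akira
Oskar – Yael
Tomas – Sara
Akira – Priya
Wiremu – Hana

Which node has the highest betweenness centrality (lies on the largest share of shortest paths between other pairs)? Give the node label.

Wiremu

Unnormalized betweenness of each node: Akira:27/2, Bob:10, Hana:8, Miro:0, Oskar:0, Priya:0, Sara:6, Tomas:13/2, Wiremu:33/2, Yael:23/2.
Wiremu has the largest value, 33/2, making it the main broker — the node through which the most shortest paths run.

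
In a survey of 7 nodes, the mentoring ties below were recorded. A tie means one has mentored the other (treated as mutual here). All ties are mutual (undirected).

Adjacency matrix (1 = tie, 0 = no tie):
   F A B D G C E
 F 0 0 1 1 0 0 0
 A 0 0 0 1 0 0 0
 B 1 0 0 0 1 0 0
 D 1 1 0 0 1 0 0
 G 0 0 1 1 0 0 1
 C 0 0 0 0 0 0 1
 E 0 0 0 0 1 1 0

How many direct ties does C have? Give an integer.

1

C is directly tied to E. That is 1 neighbor, so the degree of C is 1.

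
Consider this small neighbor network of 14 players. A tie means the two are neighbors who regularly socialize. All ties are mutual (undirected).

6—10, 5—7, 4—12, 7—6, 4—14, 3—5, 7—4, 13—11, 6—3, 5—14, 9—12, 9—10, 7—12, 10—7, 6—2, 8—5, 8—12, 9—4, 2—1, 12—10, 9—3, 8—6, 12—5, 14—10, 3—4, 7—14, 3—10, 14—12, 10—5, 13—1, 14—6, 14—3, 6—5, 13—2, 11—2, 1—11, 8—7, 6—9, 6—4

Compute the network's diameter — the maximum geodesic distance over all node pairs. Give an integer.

4

Eccentricity of each node (its greatest distance to any other): 1:4, 2:3, 3:3, 4:3, 5:3, 6:2, 7:3, 8:3, 9:3, 10:3, 11:4, 12:4, 13:4, 14:3.
The maximum eccentricity is 4, realized for instance by the pair 12–13 via 12 – 10 – 6 – 2 – 13. So the diameter is 4.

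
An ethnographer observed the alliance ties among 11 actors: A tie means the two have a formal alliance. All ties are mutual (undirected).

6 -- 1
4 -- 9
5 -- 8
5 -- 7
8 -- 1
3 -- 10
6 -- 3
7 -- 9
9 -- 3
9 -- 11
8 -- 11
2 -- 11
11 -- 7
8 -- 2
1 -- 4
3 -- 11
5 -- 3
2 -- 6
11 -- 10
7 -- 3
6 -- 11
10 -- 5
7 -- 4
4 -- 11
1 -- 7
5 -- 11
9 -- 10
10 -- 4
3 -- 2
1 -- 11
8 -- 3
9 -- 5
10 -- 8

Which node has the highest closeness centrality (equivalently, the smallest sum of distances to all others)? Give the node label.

Farness (sum of distances to all others) for each node — 1:15, 2:16, 3:12, 4:15, 5:14, 6:16, 7:14, 8:14, 9:14, 10:14, 11:10.
The smallest farness is 10, for 11, so 11 has the highest closeness.

11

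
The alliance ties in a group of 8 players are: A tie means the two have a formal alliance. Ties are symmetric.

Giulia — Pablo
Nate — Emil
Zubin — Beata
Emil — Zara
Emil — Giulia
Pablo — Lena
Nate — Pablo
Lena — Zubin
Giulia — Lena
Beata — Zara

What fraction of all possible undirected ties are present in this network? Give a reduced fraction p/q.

5/14

There are 10 edges and 8 nodes, so the maximum possible is C(8,2) = 28.
Density = 10/28 = 5/14.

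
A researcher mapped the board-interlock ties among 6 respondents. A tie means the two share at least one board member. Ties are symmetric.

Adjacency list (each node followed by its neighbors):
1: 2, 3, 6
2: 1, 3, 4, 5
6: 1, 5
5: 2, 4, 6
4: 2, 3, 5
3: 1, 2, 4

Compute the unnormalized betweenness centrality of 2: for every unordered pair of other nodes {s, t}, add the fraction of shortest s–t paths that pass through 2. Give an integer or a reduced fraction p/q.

3/2

Pairs whose geodesics pass through 2 — 3–5: 1/2; 4–1: 1/2; 1–5: 1/2.
All other pairs contribute 0.
Summing the contributions gives betweenness(2) = 3/2.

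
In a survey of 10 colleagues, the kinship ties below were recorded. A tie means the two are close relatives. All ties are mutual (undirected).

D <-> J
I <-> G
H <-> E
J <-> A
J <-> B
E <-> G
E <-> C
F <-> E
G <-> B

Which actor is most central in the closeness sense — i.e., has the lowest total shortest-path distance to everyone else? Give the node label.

Farness (sum of distances to all others) for each node — A:31, B:19, C:27, D:31, E:19, F:27, G:17, H:27, I:25, J:23.
The smallest farness is 17, for G, so G has the highest closeness.

G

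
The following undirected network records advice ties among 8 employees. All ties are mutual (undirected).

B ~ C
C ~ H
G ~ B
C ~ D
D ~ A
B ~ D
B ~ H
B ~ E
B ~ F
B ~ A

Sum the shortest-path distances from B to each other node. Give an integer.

Distances from B: A:1, C:1, D:1, E:1, F:1, G:1, H:1.
Sum = 1 + 1 + 1 + 1 + 1 + 1 + 1 = 7.

7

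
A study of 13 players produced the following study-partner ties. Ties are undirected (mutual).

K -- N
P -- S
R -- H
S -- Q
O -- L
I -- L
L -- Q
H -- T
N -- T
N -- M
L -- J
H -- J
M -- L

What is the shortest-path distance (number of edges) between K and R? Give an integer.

4

One shortest route is K – N – T – H – R, which uses 4 edges, and at distance 3 from K we only reach {H, L}, which does not include R. So d(K,R) = 4.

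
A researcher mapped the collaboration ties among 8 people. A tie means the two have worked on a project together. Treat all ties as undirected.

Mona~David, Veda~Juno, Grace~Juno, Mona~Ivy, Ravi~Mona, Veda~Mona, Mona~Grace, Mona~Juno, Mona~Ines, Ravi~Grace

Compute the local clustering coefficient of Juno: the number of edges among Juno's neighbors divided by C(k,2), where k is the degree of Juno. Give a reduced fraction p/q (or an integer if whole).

2/3

Juno's neighbors: Grace, Mona, and Veda (k = 3).
Possible neighbor pairs: C(3,2) = 3. Edges among them: Grace–Mona, Mona–Veda → e = 2.
Clustering(Juno) = 2/3.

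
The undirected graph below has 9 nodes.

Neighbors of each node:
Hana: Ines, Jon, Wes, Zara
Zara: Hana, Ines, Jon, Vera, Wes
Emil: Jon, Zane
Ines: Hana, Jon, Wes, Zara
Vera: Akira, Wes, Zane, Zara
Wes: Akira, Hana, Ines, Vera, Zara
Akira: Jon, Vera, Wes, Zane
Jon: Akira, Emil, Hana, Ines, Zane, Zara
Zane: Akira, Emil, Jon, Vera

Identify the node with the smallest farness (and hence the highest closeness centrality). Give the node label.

Jon

Farness (sum of distances to all others) for each node — Akira:12, Emil:15, Hana:12, Ines:12, Jon:10, Vera:12, Wes:12, Zane:12, Zara:11.
The smallest farness is 10, for Jon, so Jon has the highest closeness.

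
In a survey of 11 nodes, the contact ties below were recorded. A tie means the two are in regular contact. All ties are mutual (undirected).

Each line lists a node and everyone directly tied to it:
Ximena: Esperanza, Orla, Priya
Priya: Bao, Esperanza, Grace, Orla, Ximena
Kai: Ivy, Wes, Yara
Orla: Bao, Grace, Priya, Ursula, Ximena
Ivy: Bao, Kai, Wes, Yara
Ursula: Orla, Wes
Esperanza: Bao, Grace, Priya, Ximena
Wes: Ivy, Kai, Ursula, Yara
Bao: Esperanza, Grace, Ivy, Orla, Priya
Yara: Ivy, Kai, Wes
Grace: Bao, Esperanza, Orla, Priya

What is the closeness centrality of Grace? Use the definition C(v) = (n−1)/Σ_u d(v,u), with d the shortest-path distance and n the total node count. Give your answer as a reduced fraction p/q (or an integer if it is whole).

10/19

Distances from Grace: Bao:1, Esperanza:1, Ivy:2, Kai:3, Orla:1, Priya:1, Ursula:2, Wes:3, Ximena:2, Yara:3. Sum = 19.
n = 11, so closeness = 10/19.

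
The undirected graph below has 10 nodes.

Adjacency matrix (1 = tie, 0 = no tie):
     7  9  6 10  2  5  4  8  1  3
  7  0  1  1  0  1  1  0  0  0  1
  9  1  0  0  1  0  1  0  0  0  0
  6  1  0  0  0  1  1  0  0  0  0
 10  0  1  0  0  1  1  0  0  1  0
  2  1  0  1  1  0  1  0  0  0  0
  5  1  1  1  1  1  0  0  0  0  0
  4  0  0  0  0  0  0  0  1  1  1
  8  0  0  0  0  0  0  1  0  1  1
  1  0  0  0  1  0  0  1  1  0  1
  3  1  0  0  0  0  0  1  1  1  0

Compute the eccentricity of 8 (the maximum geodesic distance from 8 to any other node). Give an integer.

3

Distances from 8: 1:1, 2:3, 3:1, 4:1, 5:3, 6:3, 7:2, 9:3, 10:2.
The largest is 3 (to 9, 2, 5, and 6), so the eccentricity of 8 is 3.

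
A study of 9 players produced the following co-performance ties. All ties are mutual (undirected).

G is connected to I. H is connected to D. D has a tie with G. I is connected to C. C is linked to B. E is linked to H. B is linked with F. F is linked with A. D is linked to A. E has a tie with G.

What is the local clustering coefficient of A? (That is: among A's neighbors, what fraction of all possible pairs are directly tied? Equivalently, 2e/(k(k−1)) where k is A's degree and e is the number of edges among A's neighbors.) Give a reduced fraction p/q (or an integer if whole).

A's neighbors: D and F (k = 2).
Possible neighbor pairs: C(2,2) = 1. Edges among them: none → e = 0.
Clustering(A) = 0/1.

0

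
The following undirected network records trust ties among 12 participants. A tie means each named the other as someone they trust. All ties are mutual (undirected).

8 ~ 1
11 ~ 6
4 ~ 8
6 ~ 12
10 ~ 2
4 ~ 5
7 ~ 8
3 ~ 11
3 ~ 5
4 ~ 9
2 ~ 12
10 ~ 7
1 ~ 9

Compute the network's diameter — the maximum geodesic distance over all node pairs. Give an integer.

Eccentricity of each node (its greatest distance to any other): 1:6, 2:5, 3:5, 4:5, 5:5, 6:6, 7:5, 8:5, 9:6, 10:5, 11:5, 12:6.
The maximum eccentricity is 6, realized for instance by the pair 6–1 via 6 – 11 – 3 – 5 – 4 – 9 – 1. So the diameter is 6.

6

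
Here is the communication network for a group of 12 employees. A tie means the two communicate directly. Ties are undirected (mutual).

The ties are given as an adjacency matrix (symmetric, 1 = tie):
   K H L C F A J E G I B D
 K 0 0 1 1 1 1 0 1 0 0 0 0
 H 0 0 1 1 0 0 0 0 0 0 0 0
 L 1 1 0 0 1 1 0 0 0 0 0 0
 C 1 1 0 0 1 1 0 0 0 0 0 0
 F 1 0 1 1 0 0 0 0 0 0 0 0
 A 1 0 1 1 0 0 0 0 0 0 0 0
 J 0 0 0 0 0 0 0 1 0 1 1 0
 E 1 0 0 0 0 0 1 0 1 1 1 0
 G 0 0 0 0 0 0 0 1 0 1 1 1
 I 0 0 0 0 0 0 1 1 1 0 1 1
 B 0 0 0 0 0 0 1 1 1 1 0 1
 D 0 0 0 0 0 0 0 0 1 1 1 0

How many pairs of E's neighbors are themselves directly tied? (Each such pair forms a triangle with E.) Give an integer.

E's neighbors: B, G, I, J, and K.
Neighbor pairs that are themselves tied: E–B–G; E–B–I; E–B–J; E–G–I; E–I–J. Each forms one triangle with E, for 5 in total.

5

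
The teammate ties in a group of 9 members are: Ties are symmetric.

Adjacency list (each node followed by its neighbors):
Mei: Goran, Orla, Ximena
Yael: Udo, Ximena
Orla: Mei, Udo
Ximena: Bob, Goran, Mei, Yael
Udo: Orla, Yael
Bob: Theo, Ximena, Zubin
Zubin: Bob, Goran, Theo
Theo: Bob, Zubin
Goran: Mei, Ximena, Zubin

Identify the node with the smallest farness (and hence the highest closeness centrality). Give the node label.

Ximena

Farness (sum of distances to all others) for each node — Bob:15, Goran:14, Mei:14, Orla:18, Theo:20, Udo:20, Ximena:12, Yael:16, Zubin:17.
The smallest farness is 12, for Ximena, so Ximena has the highest closeness.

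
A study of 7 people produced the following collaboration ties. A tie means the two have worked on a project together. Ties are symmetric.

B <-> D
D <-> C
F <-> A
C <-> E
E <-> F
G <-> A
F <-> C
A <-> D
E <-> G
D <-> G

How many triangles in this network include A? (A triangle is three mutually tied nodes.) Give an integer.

1

A's neighbors: D, F, and G.
Neighbor pairs that are themselves tied: A–D–G. Each forms one triangle with A, for 1 in total.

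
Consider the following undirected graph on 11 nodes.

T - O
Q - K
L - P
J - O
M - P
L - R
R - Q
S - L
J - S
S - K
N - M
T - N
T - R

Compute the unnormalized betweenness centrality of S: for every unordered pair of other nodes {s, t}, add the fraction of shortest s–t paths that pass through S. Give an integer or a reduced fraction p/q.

59/6

Pairs whose geodesics pass through S — Q–J: 1; K–J: 1; K–O: 1; K–M: 1; K–P: 1; K–L: 1; J–M: 1/2; J–P: 1; J–L: 1; J–R: 1/2; O–P: 1/3; O–L: 1/2.
All other pairs contribute 0.
Summing the contributions gives betweenness(S) = 59/6.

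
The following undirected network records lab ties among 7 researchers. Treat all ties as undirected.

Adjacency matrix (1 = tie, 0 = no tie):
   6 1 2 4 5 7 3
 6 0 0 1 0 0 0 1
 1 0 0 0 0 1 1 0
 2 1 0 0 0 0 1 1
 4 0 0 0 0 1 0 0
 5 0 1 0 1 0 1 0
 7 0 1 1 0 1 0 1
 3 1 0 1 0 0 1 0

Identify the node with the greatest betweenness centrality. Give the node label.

Unnormalized betweenness of each node: 1:0, 2:2, 3:2, 4:0, 5:5, 6:0, 7:9.
7 has the largest value, 9, making it the main broker — the node through which the most shortest paths run.

7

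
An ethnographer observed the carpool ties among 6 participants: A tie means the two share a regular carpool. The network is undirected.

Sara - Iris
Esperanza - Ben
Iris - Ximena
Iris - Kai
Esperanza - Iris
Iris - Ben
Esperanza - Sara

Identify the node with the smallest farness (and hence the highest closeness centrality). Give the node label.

Iris

Farness (sum of distances to all others) for each node — Ben:8, Esperanza:7, Iris:5, Kai:9, Sara:8, Ximena:9.
The smallest farness is 5, for Iris, so Iris has the highest closeness.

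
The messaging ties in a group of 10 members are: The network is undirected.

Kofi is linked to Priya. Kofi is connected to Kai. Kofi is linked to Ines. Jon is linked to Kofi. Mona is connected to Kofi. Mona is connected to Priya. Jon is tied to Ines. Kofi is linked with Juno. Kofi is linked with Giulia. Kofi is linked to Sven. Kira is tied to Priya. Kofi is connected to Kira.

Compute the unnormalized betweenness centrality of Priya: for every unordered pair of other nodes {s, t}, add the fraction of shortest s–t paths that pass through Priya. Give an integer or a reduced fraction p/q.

1/2

Pairs whose geodesics pass through Priya — Mona–Kira: 1/2.
All other pairs contribute 0.
Summing the contributions gives betweenness(Priya) = 1/2.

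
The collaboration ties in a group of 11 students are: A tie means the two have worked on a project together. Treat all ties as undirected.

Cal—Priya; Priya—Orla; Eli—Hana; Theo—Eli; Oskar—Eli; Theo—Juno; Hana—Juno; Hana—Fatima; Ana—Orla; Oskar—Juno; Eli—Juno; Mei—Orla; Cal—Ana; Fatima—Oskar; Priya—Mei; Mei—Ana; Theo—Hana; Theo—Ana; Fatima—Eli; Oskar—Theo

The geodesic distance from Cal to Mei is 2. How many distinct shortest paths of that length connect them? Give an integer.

The shortest distance is 2. The length-2 paths are: Cal–Ana–Mei; Cal–Priya–Mei.
That gives 2 distinct shortest paths.

2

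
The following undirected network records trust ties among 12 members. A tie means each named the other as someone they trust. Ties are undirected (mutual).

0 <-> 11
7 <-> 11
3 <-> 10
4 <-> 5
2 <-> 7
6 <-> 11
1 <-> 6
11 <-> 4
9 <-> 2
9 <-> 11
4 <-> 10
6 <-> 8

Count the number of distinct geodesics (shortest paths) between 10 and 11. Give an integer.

The shortest distance is 2, and the only length-2 path is 10–4–11. So there is exactly 1 shortest path.

1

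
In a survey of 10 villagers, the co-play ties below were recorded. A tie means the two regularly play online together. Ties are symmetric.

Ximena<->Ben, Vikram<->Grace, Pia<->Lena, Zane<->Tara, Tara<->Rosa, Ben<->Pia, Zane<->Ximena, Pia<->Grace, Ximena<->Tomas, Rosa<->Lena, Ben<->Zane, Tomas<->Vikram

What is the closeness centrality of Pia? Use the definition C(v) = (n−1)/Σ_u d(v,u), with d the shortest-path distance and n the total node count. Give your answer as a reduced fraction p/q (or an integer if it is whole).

Distances from Pia: Ben:1, Grace:1, Lena:1, Rosa:2, Tara:3, Tomas:3, Vikram:2, Ximena:2, Zane:2. Sum = 17.
n = 10, so closeness = 9/17.

9/17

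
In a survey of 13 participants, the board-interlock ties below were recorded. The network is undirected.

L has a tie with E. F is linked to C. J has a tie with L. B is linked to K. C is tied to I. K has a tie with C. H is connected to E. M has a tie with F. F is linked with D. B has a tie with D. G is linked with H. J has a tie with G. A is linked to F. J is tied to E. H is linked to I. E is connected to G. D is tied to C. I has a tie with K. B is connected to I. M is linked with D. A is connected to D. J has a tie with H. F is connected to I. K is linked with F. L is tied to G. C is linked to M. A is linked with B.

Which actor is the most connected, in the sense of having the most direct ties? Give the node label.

Degrees — A:3, B:4, C:5, D:5, E:4, F:6, G:4, H:4, I:5, J:4, K:4, L:3, M:3.
The maximum is 6, attained only by F.

F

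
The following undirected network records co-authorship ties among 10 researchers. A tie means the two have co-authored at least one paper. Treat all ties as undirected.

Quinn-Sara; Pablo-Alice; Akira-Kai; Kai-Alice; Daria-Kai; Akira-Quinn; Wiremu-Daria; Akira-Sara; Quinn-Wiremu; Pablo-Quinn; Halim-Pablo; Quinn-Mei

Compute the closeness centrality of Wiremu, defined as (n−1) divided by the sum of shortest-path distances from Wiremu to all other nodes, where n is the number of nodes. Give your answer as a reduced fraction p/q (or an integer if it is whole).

Distances from Wiremu: Akira:2, Alice:3, Daria:1, Halim:3, Kai:2, Mei:2, Pablo:2, Quinn:1, Sara:2. Sum = 18.
n = 10, so closeness = 9/18 = 1/2.

1/2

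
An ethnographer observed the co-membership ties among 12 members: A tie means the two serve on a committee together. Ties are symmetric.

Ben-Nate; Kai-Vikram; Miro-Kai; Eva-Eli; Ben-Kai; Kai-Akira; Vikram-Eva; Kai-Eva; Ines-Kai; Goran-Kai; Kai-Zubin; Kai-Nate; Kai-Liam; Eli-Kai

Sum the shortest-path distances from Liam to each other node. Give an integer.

21

Distances from Liam: Akira:2, Ben:2, Eli:2, Eva:2, Goran:2, Ines:2, Kai:1, Miro:2, Nate:2, Vikram:2, Zubin:2.
Sum = 2 + 2 + 2 + 2 + 2 + 2 + 1 + 2 + 2 + 2 + 2 = 21.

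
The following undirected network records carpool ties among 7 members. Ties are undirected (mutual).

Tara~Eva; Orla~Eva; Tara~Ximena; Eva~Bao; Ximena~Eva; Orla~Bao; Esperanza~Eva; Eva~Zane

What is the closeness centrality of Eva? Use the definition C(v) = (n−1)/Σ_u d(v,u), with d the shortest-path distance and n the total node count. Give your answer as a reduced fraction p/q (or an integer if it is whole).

1

Distances from Eva: Bao:1, Esperanza:1, Orla:1, Tara:1, Ximena:1, Zane:1. Sum = 6.
n = 7, so closeness = 6/6 = 1.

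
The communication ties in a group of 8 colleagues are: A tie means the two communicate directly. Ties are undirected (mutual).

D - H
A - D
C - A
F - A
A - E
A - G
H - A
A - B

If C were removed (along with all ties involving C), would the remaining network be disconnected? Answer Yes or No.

No

Even without C, every remaining node can still reach every other (the residual graph is connected), so C is not a cut vertex.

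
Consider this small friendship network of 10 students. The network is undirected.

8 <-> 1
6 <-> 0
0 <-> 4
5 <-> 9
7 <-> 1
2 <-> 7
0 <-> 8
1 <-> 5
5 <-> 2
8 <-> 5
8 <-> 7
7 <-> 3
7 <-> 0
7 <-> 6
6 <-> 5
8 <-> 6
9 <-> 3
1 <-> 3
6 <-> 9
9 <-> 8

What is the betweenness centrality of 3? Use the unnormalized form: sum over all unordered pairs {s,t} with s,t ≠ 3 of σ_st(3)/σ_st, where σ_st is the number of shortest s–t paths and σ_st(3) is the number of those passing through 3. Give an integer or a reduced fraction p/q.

2/3

Pairs whose geodesics pass through 3 — 9–1: 1/3; 9–7: 1/3.
All other pairs contribute 0.
Summing the contributions gives betweenness(3) = 2/3.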